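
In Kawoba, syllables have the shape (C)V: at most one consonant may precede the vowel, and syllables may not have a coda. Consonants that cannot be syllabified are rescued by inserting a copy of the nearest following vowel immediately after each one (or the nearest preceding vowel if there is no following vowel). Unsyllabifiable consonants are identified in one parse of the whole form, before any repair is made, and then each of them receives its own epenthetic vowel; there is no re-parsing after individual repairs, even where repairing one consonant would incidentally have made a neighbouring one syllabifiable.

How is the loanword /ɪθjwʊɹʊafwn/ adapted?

ɪθʊjʊwʊɹʊafawana

The consonants /θ/, /j/, /f/, /w/, /n/ cannot be parsed into a legal (C)V syllable (no codas are permitted; onsets are limited to one consonant).
Each unlicensed consonant becomes the onset of a new syllable: /θ/ → /θʊ/, /j/ → /jʊ/, /f/ → /fa/, /w/ → /wa/, /n/ → /na/.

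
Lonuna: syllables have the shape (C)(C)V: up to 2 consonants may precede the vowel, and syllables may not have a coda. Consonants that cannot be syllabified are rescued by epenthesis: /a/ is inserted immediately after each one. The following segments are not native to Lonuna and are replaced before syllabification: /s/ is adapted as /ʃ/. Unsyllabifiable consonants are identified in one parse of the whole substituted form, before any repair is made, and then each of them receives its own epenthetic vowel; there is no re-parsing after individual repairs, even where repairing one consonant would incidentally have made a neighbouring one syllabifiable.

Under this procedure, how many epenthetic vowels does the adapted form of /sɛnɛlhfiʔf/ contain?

After substitution the input is /ʃɛnɛlhfiʔf/.
The unsyllabifiable consonants are /l/, /ʔ/, /f/; each receives one epenthetic vowel.

3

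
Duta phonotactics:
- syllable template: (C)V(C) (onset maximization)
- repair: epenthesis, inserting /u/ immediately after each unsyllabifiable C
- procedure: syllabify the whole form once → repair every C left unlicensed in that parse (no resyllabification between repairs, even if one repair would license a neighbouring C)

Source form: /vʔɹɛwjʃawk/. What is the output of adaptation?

Under (C)V(C), the unsyllabifiable consonants are /v/, /ʔ/, /j/, /k/ (at most one coda consonant is licensed; onsets are limited to one consonant).
Epenthesis after each stranded consonant: /v/ → /vu/, /ʔ/ → /ʔu/, /j/ → /ju/, /k/ → /ku/.

vuʔuɹɛwjuʃawku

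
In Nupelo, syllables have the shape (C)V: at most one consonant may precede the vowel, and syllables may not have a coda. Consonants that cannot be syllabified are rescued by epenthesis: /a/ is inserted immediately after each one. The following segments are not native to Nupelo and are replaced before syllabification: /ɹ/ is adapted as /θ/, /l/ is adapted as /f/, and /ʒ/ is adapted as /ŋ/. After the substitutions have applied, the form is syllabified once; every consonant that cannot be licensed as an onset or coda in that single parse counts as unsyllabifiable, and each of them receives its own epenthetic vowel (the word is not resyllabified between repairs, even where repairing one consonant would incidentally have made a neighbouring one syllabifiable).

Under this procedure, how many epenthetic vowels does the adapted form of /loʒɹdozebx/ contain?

After substitution the input is /foŋθdozebx/.
The unsyllabifiable consonants are /ŋ/, /θ/, /b/, /x/; each receives one epenthetic vowel.

4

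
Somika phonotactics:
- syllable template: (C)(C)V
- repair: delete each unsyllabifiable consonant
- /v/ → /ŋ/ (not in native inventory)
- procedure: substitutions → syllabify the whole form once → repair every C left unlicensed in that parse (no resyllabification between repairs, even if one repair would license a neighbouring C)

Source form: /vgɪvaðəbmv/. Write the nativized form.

ŋgɪŋaðə

Substitution: /v/ → /ŋ/, giving /ŋgɪŋaðəbmŋ/.
The consonants /b/, /m/, /ŋ/ cannot be parsed into a legal (C)(C)V syllable (no codas are permitted; onsets may contain at most 2 consonants).
Deletion applies to /b/, /m/, /ŋ/.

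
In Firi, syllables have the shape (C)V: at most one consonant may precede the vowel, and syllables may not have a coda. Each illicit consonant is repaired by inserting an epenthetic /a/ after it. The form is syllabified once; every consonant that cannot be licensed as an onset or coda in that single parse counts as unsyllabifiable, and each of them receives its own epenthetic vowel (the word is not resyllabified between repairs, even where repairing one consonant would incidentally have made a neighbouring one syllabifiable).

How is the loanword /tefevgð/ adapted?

tefevagaða

Under (C)V, the unsyllabifiable consonants are /v/, /g/, /ð/ (no codas are permitted; onsets are limited to one consonant).
Epenthesis after each stranded consonant: /v/ → /va/, /g/ → /ga/, /ð/ → /ða/.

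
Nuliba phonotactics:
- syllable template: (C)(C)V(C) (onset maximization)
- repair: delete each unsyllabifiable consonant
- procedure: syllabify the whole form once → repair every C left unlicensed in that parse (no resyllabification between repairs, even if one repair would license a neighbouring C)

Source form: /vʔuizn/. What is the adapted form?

Under (C)(C)V(C), the unsyllabifiable consonants are /n/ (at most one coda consonant is licensed; onsets may contain at most 2 consonants).
Each unlicensed consonant is deleted: /n/.

vʔuiz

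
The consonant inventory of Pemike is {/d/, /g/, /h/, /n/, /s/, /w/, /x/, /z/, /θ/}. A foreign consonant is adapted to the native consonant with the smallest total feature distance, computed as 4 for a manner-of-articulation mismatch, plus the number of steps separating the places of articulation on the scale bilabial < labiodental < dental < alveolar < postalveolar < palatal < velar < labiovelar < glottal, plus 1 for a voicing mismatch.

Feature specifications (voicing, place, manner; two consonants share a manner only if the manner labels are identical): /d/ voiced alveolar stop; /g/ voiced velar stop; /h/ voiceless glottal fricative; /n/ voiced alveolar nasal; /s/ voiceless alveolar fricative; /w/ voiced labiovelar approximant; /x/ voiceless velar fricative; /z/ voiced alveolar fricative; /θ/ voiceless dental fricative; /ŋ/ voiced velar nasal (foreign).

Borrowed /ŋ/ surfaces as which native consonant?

n

/n/ is closest: same manner (nasal), place distance 3 (velar→alveolar), same voicing; total 3. Next closest is /g/ at distance 4.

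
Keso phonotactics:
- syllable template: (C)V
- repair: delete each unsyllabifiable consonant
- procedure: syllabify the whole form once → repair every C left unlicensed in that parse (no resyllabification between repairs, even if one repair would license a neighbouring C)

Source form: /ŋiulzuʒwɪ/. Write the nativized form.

ŋiuzuwɪ

Syllabifying with onset maximization leaves /l/, /ʒ/ stranded (no codas are permitted; onsets are limited to one consonant).
Deleting the stranded consonants removes /l/, /ʒ/.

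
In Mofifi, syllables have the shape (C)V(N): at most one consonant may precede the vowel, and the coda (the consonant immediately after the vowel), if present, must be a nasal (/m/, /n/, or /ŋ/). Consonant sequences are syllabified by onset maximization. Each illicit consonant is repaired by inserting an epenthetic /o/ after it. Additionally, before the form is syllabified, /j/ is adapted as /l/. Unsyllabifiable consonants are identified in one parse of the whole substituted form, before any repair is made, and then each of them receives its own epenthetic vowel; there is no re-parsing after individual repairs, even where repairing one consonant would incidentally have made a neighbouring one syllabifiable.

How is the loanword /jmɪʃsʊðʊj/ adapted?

lomɪʃosʊðʊlo

Substitution: /j/ → /l/, giving /lmɪʃsʊðʊl/.
Under (C)V(N), the unsyllabifiable consonants are /l/, /ʃ/, /l/ (only a nasal (/m/, /n/, or /ŋ/) is licensed in coda position; onsets are limited to one consonant).
Inserting the epenthetic vowel yields /l/ → /lo/, /ʃ/ → /ʃo/, /l/ → /lo/.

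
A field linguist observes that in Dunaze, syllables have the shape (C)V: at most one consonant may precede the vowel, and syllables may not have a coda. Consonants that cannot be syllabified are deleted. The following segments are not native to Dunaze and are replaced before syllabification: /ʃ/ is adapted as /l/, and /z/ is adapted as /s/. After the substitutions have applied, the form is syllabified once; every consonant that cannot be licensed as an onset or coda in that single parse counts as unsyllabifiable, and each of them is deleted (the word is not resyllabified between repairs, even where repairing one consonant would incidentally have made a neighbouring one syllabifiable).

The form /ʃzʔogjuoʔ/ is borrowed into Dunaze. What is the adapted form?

ʔojuo

Substitution: /ʃ/ → /l/, /z/ → /s/, giving /lsʔogjuoʔ/.
The consonants /l/, /s/, /g/, /ʔ/ cannot be parsed into a legal (C)V syllable (no codas are permitted; onsets are limited to one consonant).
Deletion applies to /l/, /s/, /g/, /ʔ/.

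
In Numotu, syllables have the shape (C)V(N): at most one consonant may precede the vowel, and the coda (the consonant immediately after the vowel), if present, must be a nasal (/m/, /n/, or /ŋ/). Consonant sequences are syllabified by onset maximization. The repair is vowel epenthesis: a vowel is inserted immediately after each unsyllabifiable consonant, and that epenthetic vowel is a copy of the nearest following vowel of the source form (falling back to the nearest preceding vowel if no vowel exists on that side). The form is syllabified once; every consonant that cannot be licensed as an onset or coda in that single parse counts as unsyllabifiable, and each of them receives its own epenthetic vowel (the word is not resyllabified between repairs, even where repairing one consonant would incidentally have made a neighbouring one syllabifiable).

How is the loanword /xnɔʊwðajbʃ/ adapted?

xɔnɔʊwaðajabaʃa

Syllabifying with onset maximization leaves /x/, /w/, /j/, /b/, /ʃ/ stranded (only a nasal (/m/, /n/, or /ŋ/) is licensed in coda position; onsets are limited to one consonant).
Inserting the epenthetic vowel yields /x/ → /xɔ/, /w/ → /wa/, /j/ → /ja/, /b/ → /ba/, /ʃ/ → /ʃa/.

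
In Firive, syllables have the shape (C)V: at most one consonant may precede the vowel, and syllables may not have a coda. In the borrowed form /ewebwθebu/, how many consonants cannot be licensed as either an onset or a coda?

Under (C)V, the unsyllabifiable consonants are /b/, /w/ (no codas are permitted; onsets are limited to one consonant).

2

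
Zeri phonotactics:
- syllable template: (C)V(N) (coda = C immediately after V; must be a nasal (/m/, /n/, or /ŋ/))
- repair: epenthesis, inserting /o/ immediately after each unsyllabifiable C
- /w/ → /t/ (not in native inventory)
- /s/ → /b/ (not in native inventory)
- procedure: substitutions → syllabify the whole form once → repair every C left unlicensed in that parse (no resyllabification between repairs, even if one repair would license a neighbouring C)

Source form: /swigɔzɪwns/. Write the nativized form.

Substitution: /s/ → /b/, /w/ → /t/, giving /btigɔzɪtnb/.
Syllabifying with onset maximization leaves /b/, /t/, /n/, /b/ stranded (only a nasal (/m/, /n/, or /ŋ/) is licensed in coda position; onsets are limited to one consonant).
Inserting the epenthetic vowel yields /b/ → /bo/, /t/ → /to/, /n/ → /no/, /b/ → /bo/.

botigɔzɪtonobo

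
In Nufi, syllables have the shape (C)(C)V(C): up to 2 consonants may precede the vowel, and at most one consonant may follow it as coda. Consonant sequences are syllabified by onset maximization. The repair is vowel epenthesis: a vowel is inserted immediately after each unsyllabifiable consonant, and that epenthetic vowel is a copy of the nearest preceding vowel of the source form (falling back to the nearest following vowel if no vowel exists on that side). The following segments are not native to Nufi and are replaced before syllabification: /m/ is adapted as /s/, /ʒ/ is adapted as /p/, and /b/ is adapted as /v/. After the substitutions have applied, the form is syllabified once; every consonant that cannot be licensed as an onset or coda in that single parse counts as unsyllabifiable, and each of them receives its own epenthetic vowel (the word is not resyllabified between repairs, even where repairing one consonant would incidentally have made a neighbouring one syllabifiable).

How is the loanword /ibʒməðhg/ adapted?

ivpsəðhəgə

Substitution: /b/ → /v/, /ʒ/ → /p/, /m/ → /s/, giving /ivpsəðhg/.
The consonants /h/, /g/ cannot be parsed into a legal (C)(C)V(C) syllable (at most one coda consonant is licensed; onsets may contain at most 2 consonants).
Each unlicensed consonant becomes the onset of a new syllable: /h/ → /hə/, /g/ → /gə/.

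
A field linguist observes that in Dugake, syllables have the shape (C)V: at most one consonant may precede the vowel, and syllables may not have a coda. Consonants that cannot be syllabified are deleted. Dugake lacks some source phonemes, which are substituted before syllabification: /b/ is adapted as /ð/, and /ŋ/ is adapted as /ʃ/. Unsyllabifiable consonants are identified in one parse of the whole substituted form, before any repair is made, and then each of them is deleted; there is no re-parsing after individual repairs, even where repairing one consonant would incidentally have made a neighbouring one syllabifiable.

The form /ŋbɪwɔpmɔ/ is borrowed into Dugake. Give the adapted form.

ðɪwɔmɔ

Substitution: /ŋ/ → /ʃ/, /b/ → /ð/, giving /ʃðɪwɔpmɔ/.
Under (C)V, the unsyllabifiable consonants are /ʃ/, /p/ (no codas are permitted; onsets are limited to one consonant).
Each unlicensed consonant is deleted: /ʃ/, /p/.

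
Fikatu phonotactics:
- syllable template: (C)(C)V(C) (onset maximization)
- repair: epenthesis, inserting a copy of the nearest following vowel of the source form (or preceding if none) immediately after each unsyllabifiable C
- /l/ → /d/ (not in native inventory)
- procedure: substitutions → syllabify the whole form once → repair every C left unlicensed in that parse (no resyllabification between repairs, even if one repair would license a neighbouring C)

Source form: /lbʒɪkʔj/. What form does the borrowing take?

dɪbʒɪkʔɪjɪ

Substitution: /l/ → /d/, giving /dbʒɪkʔj/.
Syllabifying with onset maximization leaves /d/, /ʔ/, /j/ stranded (at most one coda consonant is licensed; onsets may contain at most 2 consonants).
Inserting the epenthetic vowel yields /d/ → /dɪ/, /ʔ/ → /ʔɪ/, /j/ → /jɪ/.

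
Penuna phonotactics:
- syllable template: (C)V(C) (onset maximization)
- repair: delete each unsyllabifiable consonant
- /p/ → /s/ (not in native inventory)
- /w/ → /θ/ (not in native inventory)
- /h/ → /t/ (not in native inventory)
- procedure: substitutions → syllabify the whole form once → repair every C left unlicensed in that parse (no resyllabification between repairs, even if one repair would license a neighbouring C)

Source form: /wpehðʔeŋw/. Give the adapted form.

Substitution: /w/ → /θ/, /p/ → /s/, /h/ → /t/, giving /θsetðʔeŋθ/.
Under (C)V(C), the unsyllabifiable consonants are /θ/, /ð/, /θ/ (at most one coda consonant is licensed; onsets are limited to one consonant).
Deletion applies to /θ/, /ð/, /θ/.

setʔeŋ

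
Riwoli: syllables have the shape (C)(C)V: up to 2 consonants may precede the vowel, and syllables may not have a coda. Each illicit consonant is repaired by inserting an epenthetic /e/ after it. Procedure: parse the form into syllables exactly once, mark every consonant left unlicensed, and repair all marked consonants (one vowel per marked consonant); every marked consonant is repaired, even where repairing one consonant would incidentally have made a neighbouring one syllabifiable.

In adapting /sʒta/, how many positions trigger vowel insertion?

1

The unsyllabifiable consonants are /s/; each receives one epenthetic vowel.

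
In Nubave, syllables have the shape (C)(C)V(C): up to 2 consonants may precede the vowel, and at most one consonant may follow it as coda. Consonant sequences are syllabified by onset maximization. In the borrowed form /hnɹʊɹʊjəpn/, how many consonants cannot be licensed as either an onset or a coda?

Under (C)(C)V(C), the unsyllabifiable consonants are /h/, /n/ (at most one coda consonant is licensed; onsets may contain at most 2 consonants).

2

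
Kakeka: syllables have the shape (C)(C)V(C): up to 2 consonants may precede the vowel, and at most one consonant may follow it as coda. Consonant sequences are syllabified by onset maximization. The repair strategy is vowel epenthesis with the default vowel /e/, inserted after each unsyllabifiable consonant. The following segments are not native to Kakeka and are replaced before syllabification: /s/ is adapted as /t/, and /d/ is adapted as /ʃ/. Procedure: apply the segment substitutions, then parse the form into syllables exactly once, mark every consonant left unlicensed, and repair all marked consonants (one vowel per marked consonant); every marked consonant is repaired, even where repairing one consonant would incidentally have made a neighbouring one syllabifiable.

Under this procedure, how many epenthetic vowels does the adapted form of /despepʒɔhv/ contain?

After substitution the input is /ʃetpepʒɔhv/.
The unsyllabifiable consonants are /v/; each receives one epenthetic vowel.

1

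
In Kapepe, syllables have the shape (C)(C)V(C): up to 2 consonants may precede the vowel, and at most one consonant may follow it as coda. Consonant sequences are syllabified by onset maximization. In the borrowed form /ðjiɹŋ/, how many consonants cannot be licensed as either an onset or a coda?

Syllabifying with onset maximization leaves /ŋ/ stranded (at most one coda consonant is licensed; onsets may contain at most 2 consonants).

1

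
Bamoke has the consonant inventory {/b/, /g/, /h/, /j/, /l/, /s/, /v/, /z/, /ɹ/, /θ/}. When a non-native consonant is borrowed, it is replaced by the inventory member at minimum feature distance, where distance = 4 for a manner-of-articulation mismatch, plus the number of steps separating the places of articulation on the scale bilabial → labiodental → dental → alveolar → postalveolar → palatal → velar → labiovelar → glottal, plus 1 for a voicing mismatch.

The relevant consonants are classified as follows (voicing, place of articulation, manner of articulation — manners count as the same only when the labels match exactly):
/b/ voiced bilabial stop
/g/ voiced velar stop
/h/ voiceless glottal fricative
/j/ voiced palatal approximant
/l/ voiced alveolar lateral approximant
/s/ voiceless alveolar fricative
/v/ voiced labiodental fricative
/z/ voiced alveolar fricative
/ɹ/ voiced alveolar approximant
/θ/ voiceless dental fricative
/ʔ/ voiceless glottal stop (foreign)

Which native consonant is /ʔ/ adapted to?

/g/ is closest: same manner (stop), place distance 2 (glottal→velar), voicing differs (+1); total 3. Next closest is /h/ at distance 4.

g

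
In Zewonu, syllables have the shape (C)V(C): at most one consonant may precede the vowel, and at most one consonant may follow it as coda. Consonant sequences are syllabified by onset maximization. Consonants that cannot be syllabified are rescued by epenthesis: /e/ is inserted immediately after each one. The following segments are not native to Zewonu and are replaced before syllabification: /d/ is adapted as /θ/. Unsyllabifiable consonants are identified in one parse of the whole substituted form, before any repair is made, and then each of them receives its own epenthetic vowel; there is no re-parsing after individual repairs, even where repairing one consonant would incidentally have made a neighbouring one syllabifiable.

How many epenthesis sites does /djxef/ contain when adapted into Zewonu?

2

After substitution the input is /θjxef/.
The unsyllabifiable consonants are /θ/, /j/; each receives one epenthetic vowel.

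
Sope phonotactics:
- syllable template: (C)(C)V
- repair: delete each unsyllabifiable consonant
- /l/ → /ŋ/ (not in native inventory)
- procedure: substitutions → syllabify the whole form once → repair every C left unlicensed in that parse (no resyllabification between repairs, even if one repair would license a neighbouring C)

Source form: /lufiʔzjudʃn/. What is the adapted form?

Substitution: /l/ → /ŋ/, giving /ŋufiʔzjudʃn/.
The consonants /ʔ/, /d/, /ʃ/, /n/ cannot be parsed into a legal (C)(C)V syllable (no codas are permitted; onsets may contain at most 2 consonants).
Deletion applies to /ʔ/, /d/, /ʃ/, /n/.

ŋufizju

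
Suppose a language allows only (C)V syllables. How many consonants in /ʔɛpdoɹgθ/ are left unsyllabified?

4

Syllabifying with onset maximization leaves /p/, /ɹ/, /g/, /θ/ stranded (no codas are permitted; onsets are limited to one consonant).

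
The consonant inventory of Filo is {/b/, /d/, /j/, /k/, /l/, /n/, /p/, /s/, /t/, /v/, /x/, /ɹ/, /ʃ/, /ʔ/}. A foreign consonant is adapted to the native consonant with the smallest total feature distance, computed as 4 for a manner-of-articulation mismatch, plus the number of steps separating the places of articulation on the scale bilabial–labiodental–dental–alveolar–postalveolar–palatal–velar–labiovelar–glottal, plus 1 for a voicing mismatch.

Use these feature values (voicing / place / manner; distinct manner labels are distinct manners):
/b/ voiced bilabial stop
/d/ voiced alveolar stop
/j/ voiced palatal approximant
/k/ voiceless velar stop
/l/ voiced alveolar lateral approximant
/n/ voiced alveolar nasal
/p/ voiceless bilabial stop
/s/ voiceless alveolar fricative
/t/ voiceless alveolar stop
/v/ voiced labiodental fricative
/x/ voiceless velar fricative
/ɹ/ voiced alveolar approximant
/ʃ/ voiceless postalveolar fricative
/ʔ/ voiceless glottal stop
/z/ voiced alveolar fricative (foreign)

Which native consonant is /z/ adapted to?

/s/ is closest: same manner (fricative), place distance 0 (alveolar→alveolar), voicing differs (+1); total 1. Next closest is /v/ at distance 2.

s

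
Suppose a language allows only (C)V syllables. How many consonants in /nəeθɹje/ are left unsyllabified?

2

The consonants /θ/, /ɹ/ cannot be parsed into a legal (C)V syllable (no codas are permitted; onsets are limited to one consonant).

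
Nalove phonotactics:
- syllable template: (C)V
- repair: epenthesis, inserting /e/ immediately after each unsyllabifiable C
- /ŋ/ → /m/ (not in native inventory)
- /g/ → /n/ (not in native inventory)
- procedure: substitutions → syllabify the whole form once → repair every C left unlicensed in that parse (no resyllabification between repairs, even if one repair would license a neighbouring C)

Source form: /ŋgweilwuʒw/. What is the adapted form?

Substitution: /ŋ/ → /m/, /g/ → /n/, giving /mnweilwuʒw/.
Syllabifying with onset maximization leaves /m/, /n/, /l/, /ʒ/, /w/ stranded (no codas are permitted; onsets are limited to one consonant).
Each unlicensed consonant becomes the onset of a new syllable: /m/ → /me/, /n/ → /ne/, /l/ → /le/, /ʒ/ → /ʒe/, /w/ → /we/.

meneweilewuʒewe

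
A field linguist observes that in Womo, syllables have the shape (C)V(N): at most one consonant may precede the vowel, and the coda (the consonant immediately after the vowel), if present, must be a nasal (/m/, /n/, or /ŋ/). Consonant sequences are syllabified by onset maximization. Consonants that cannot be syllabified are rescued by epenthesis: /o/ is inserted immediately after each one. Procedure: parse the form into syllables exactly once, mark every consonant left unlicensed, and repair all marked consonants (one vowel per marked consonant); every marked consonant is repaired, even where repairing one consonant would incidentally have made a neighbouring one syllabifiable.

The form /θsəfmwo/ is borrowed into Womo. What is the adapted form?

The consonants /θ/, /f/, /m/ cannot be parsed into a legal (C)V(N) syllable (only a nasal (/m/, /n/, or /ŋ/) is licensed in coda position; onsets are limited to one consonant).
Epenthesis after each stranded consonant: /θ/ → /θo/, /f/ → /fo/, /m/ → /mo/.

θosəfomowo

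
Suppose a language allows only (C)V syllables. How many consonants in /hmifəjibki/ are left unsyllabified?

2

Syllabifying with onset maximization leaves /h/, /b/ stranded (no codas are permitted; onsets are limited to one consonant).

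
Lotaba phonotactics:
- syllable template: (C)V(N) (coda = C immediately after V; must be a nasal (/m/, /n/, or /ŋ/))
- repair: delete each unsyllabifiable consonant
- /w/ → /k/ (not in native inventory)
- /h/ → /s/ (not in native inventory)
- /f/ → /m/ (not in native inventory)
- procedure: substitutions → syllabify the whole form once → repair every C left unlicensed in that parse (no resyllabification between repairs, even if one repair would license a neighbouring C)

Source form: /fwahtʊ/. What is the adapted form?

katʊ

Substitution: /f/ → /m/, /w/ → /k/, /h/ → /s/, giving /mkastʊ/.
Syllabifying with onset maximization leaves /m/, /s/ stranded (only a nasal (/m/, /n/, or /ŋ/) is licensed in coda position; onsets are limited to one consonant).
Each unlicensed consonant is deleted: /m/, /s/.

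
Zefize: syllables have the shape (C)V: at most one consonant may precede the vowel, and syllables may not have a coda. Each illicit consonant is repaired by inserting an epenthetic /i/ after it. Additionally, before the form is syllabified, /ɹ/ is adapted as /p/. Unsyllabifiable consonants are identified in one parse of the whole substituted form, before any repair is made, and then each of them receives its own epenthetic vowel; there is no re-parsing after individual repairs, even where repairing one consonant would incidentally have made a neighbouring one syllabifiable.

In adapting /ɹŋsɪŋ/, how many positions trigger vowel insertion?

After substitution the input is /pŋsɪŋ/.
The unsyllabifiable consonants are /p/, /ŋ/, /ŋ/; each receives one epenthetic vowel.

3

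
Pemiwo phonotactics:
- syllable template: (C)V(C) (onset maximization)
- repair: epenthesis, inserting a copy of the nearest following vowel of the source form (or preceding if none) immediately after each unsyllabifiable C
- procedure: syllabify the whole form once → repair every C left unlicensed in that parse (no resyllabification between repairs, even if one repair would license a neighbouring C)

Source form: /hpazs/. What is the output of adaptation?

hapazsa

Syllabifying with onset maximization leaves /h/, /s/ stranded (at most one coda consonant is licensed; onsets are limited to one consonant).
Epenthesis after each stranded consonant: /h/ → /ha/, /s/ → /sa/.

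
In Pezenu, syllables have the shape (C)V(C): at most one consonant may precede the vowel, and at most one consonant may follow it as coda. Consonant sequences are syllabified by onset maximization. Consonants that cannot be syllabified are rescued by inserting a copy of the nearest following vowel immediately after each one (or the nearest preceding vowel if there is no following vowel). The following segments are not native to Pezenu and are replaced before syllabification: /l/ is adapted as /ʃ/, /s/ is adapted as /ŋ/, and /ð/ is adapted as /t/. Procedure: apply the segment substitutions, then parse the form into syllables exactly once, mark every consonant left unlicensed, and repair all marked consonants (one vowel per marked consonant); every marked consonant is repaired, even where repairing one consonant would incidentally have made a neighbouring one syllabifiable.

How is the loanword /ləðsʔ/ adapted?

Substitution: /l/ → /ʃ/, /ð/ → /t/, /s/ → /ŋ/, giving /ʃətŋʔ/.
Syllabifying with onset maximization leaves /ŋ/, /ʔ/ stranded (at most one coda consonant is licensed; onsets are limited to one consonant).
Epenthesis after each stranded consonant: /ŋ/ → /ŋə/, /ʔ/ → /ʔə/.

ʃətŋəʔə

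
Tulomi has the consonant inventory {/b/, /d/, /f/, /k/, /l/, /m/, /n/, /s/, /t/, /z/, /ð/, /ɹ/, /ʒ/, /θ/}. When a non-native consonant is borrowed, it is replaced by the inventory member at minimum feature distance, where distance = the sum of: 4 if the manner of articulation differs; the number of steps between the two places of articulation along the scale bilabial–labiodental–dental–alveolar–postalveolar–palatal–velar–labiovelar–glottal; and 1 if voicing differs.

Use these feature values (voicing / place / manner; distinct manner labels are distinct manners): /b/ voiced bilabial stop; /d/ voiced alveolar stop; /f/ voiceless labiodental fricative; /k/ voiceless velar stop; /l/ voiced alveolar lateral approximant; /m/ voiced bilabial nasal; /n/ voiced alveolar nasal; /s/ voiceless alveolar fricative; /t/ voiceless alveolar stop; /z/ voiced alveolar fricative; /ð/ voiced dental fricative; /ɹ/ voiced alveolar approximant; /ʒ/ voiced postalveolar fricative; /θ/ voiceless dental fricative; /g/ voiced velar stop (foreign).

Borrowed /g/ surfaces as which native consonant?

/k/ is closest: same manner (stop), place distance 0 (velar→velar), voicing differs (+1); total 1. Next closest is /d/ at distance 3.

k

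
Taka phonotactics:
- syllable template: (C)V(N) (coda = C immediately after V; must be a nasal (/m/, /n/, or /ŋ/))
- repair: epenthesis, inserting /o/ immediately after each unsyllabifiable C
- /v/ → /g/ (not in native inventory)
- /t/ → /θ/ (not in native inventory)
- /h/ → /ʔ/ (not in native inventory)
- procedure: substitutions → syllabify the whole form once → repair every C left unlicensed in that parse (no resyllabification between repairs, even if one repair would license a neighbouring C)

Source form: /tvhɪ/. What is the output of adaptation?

θogoʔɪ

Substitution: /t/ → /θ/, /v/ → /g/, /h/ → /ʔ/, giving /θgʔɪ/.
Syllabifying with onset maximization leaves /θ/, /g/ stranded (only a nasal (/m/, /n/, or /ŋ/) is licensed in coda position; onsets are limited to one consonant).
Inserting the epenthetic vowel yields /θ/ → /θo/, /g/ → /go/.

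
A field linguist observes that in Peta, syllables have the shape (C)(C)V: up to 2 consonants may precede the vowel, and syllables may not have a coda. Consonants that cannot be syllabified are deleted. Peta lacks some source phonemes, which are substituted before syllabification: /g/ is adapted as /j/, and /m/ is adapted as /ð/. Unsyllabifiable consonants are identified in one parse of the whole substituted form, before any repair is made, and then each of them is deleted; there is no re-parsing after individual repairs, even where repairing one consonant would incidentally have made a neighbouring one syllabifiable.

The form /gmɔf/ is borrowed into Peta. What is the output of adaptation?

jðɔ

Substitution: /g/ → /j/, /m/ → /ð/, giving /jðɔf/.
Syllabifying with onset maximization leaves /f/ stranded (no codas are permitted; onsets may contain at most 2 consonants).
Deletion applies to /f/.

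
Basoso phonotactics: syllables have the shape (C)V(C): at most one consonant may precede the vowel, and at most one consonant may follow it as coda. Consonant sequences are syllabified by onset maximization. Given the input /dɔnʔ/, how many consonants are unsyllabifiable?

1

Under (C)V(C), the unsyllabifiable consonants are /ʔ/ (at most one coda consonant is licensed; onsets are limited to one consonant).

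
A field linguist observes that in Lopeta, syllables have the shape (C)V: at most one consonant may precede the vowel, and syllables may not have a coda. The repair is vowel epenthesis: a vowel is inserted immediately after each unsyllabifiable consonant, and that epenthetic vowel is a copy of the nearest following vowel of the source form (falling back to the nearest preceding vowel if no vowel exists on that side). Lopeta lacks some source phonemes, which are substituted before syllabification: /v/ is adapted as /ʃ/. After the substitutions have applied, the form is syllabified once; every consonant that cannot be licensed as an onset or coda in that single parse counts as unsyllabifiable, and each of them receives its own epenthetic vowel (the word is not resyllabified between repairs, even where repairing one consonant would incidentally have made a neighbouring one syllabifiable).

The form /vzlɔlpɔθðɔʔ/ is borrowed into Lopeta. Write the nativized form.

Substitution: /v/ → /ʃ/, giving /ʃzlɔlpɔθðɔʔ/.
Under (C)V, the unsyllabifiable consonants are /ʃ/, /z/, /l/, /θ/, /ʔ/ (no codas are permitted; onsets are limited to one consonant).
Each unlicensed consonant becomes the onset of a new syllable: /ʃ/ → /ʃɔ/, /z/ → /zɔ/, /l/ → /lɔ/, /θ/ → /θɔ/, /ʔ/ → /ʔɔ/.

ʃɔzɔlɔlɔpɔθɔðɔʔɔ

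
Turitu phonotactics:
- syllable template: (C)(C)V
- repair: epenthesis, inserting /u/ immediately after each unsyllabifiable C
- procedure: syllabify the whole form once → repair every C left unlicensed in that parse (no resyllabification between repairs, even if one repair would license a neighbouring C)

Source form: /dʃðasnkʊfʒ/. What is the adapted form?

Syllabifying with onset maximization leaves /d/, /s/, /f/, /ʒ/ stranded (no codas are permitted; onsets may contain at most 2 consonants).
Inserting the epenthetic vowel yields /d/ → /du/, /s/ → /su/, /f/ → /fu/, /ʒ/ → /ʒu/.

duʃðasunkʊfuʒu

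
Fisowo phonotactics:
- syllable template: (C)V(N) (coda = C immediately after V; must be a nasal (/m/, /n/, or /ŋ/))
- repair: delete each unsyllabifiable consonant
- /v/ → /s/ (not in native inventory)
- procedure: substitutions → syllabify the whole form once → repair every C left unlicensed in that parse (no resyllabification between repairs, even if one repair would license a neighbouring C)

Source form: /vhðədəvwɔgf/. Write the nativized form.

Substitution: /v/ → /s/, giving /shðədəswɔgf/.
The consonants /s/, /h/, /s/, /g/, /f/ cannot be parsed into a legal (C)V(N) syllable (only a nasal (/m/, /n/, or /ŋ/) is licensed in coda position; onsets are limited to one consonant).
Deleting the stranded consonants removes /s/, /h/, /s/, /g/, /f/.

ðədəwɔ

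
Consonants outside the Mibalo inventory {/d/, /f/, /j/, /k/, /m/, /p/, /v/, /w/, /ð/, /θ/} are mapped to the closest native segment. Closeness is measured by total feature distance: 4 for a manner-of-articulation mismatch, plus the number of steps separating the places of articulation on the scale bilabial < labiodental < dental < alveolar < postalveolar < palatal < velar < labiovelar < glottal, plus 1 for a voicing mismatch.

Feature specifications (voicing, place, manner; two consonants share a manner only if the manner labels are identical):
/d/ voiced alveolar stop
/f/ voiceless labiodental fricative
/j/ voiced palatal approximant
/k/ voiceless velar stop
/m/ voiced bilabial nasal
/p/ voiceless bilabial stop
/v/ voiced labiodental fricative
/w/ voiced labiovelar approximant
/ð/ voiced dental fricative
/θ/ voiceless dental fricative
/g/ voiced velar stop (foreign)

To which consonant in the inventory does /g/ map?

/k/ is closest: same manner (stop), place distance 0 (velar→velar), voicing differs (+1); total 1. Next closest is /d/ at distance 3.

k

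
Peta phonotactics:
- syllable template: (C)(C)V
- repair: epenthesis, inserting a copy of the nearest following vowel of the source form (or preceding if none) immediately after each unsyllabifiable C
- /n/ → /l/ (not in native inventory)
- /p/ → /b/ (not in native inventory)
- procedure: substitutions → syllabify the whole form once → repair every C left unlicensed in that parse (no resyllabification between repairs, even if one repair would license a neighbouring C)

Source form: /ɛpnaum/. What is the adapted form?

ɛblaumu

Substitution: /p/ → /b/, /n/ → /l/, giving /ɛblaum/.
The consonants /m/ cannot be parsed into a legal (C)(C)V syllable (no codas are permitted; onsets may contain at most 2 consonants).
Epenthesis after each stranded consonant: /m/ → /mu/.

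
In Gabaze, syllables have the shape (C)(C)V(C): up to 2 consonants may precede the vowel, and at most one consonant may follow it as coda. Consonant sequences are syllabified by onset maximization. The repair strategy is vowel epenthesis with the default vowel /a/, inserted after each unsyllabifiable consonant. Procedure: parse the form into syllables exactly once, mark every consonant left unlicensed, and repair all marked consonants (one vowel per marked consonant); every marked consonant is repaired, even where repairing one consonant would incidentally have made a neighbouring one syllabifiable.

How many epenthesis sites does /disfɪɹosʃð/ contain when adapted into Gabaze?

2

The unsyllabifiable consonants are /ʃ/, /ð/; each receives one epenthetic vowel.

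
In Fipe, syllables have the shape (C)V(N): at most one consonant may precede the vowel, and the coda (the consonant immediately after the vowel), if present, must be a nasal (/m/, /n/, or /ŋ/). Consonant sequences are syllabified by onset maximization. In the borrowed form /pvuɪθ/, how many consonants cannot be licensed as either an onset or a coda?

Under (C)V(N), the unsyllabifiable consonants are /p/, /θ/ (only a nasal (/m/, /n/, or /ŋ/) is licensed in coda position; onsets are limited to one consonant).

2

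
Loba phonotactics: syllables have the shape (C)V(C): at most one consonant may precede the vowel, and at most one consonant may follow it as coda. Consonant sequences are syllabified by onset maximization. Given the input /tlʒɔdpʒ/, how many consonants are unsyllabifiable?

Under (C)V(C), the unsyllabifiable consonants are /t/, /l/, /p/, /ʒ/ (at most one coda consonant is licensed; onsets are limited to one consonant).

4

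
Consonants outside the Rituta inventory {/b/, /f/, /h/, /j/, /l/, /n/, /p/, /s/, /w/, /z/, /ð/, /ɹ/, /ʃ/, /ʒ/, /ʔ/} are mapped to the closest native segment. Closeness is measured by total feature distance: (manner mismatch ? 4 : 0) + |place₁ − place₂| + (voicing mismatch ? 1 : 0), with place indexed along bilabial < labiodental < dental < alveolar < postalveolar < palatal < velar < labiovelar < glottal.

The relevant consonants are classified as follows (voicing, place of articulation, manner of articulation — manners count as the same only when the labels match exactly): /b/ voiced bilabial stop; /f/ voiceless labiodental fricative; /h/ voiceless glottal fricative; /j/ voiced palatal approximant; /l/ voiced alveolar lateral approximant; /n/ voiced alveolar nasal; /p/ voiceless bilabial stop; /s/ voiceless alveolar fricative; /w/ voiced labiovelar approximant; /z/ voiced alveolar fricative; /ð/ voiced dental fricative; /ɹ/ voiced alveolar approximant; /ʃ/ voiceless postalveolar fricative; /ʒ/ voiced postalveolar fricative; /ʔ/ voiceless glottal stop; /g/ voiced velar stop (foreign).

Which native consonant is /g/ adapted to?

ʔ

/ʔ/ is closest: same manner (stop), place distance 2 (velar→glottal), voicing differs (+1); total 3. Next closest is /j/ at distance 5.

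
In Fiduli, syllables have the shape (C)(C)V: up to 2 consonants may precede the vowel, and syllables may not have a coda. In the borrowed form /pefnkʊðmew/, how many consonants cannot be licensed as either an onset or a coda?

2

Under (C)(C)V, the unsyllabifiable consonants are /f/, /w/ (no codas are permitted; onsets may contain at most 2 consonants).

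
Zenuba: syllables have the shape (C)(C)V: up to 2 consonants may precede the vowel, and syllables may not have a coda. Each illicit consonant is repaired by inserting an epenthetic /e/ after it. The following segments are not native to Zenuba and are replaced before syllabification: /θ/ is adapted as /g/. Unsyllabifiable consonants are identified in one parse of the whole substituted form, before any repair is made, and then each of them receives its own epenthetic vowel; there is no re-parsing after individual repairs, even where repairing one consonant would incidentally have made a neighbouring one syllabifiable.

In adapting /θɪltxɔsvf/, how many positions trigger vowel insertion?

After substitution the input is /gɪltxɔsvf/.
The unsyllabifiable consonants are /l/, /s/, /v/, /f/; each receives one epenthetic vowel.

4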